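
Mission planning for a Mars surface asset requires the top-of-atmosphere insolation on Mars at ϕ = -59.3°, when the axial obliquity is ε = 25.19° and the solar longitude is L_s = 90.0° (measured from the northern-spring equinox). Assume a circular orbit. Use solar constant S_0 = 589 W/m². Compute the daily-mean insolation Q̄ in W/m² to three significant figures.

Q̄ ≈ 7.82 W/m²

Solar declination: sin δ = sin ε · sin L_s = sin 25.19° × sin 90.0° = 0.42562, so δ = +25.190°.
cos h₀ = −tan(-59.3°) tan(+25.190°) = 0.7922, h₀ = 0.6565 rad.
Bracket: h₀ sin ϕ sin δ + cos ϕ cos δ sin h₀ = 0.6565×-0.85985×0.42562 + 0.51054×0.90490×0.61031 = -0.240259 + 0.281956 = 0.041697.
Q̄ = (S_0/π) × [bracket] = (589/π) × 0.041697 = 7.818 W/m².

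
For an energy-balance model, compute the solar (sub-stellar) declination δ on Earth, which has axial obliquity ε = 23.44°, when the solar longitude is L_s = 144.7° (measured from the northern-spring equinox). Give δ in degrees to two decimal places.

sin δ = sin ε · sin L_s = sin 23.44° × sin 144.7° = 0.229865.
δ = arcsin(0.229865) = +13.29°.

δ = +13.29°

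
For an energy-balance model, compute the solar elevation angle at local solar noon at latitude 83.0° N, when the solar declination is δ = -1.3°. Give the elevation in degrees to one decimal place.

5.7°

At local noon the hour angle is zero, so the zenith angle equals |ϕ − δ| = |+83.0° − (-1.300°)| = 84.300°.
Elevation = 90° − 84.300° = 5.7°.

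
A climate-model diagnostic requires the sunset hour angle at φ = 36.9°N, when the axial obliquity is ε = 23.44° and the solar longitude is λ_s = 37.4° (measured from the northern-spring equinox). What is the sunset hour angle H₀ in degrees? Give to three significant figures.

Solar declination: sin δ = sin ε · sin λ_s = sin 23.44° × sin 37.4° = 0.24161, so δ = +13.981°.
cos H₀ = −tan φ · tan δ = −tan(+36.9°) × tan(+13.981°) = -0.1869, so H₀ = 1.7588 rad = 100.77°.

H₀ = 101°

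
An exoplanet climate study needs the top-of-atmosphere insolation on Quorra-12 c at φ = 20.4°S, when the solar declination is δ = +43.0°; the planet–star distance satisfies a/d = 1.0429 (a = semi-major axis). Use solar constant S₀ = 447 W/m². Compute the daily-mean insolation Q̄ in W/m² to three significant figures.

cos H₀ = −tan(-20.4°) tan(+43.000°) = 0.3468, H₀ = 1.2166 rad.
Bracket: H₀ sin φ sin δ + cos φ cos δ sin H₀ = 1.2166×-0.34857×0.68200 + 0.93728×0.73135×0.93794 = -0.289216 + 0.642939 = 0.353723.
Inverse-square distance factor (a/d)² = 1.0429² = 1.087640.
Q̄ = (S₀/π) × 1.087640 × [bracket] = (447/π) × 1.087640 × 0.353723 = 54.74 W/m².

Q̄ ≈ 54.7 W/m²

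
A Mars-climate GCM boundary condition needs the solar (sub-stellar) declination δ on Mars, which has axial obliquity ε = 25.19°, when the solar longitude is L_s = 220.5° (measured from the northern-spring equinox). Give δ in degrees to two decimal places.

δ = -16.05°

sin δ = sin ε · sin L_s = sin 25.19° × sin 220.5° = -0.276419.
δ = arcsin(-0.276419) = -16.05°.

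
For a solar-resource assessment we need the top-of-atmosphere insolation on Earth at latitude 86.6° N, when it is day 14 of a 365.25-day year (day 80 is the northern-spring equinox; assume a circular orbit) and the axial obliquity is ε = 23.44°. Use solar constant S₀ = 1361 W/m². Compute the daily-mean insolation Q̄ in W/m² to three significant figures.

Q̄ ≈ 0.00 W/m²

Solar longitude: λ_s = 360° × (14 − 80)/365.25 = -65.051°, i.e. -65.051° + 360° = 294.949°.
sin δ = sin 23.44° × sin 294.949° = -0.36067, so δ = -21.141°.
cos H₀ = −tan(+86.6°) tan(-21.141°) = 6.5088 ≥ 1 ⇒ polar night, H₀ = 0 and Q̄ = 0.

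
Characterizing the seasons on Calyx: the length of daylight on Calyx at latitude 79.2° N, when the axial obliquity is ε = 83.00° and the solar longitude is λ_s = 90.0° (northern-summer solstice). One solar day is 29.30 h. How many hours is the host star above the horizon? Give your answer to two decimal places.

Solar declination: sin δ = sin ε · sin λ_s = sin 83.00° × sin 90.0° = 0.99255, so δ = +83.000°.
Sunrise equation: cos H₀ = −tan φ · tan δ = -42.6942 ≤ −1, so the host star never sets (polar day) and H₀ = π.
Daylight = 2H₀/(2π) × 29.30 h = (3.1416/π) × 29.30 = 29.30 h.

29.30 h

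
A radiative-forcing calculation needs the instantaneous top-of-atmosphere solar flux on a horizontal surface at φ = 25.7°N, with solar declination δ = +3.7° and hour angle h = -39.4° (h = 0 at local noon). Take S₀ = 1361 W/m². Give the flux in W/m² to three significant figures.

984 W/m²

cos θ_z = sin φ sin δ + cos φ cos δ cos h = 0.027985 + 0.694841 = 0.722826.
Flux = S₀ · cos θ_z = 1361 × 0.722826 = 983.8 W/m².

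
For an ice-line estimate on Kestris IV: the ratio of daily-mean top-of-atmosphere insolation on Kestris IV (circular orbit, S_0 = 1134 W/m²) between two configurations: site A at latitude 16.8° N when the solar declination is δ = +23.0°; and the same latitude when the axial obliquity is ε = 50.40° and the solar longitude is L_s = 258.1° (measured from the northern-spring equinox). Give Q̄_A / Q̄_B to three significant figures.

— Configuration A (ϕ=+16.8°):
cos h₀ = −tan(+16.8°) tan(+23.000°) = -0.1282, h₀ = 1.6993 rad.
Bracket: h₀ sin ϕ sin δ + cos ϕ cos δ sin h₀ = 1.6993×0.28903×0.39073 + 0.95732×0.92050×0.99175 = 0.191907 + 0.873943 = 1.065850.
Q̄ = (S_0/π) × [bracket] = (1134/π) × 1.065850 = 384.73 W/m².
— Configuration B (ϕ=+16.8°):
Solar declination: sin δ = sin ε · sin L_s = sin 50.40° × sin 258.1° = -0.75395, so δ = -48.934°.
cos h₀ = −tan(+16.8°) tan(-48.934°) = 0.3465, h₀ = 1.2169 rad.
Bracket: h₀ sin ϕ sin δ + cos ϕ cos δ sin h₀ = 1.2169×0.28903×-0.75395 + 0.95732×0.65693×0.93805 = -0.265180 + 0.589932 = 0.324752.
Q̄ = (S_0/π) × [bracket] = (1134/π) × 0.324752 = 117.22 W/m².
Ratio Q̄_A / Q̄_B = 384.73 / 117.22 = 3.282.

Q̄_A / Q̄_B ≈ 3.28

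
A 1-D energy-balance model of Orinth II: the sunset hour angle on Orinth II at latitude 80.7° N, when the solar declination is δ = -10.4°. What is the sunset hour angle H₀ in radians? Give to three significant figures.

cos H₀ = −tan φ · tan δ = 1.1208 ≥ 1, so the host star never rises (polar night) and H₀ = 0.

H₀ = 0.00 rad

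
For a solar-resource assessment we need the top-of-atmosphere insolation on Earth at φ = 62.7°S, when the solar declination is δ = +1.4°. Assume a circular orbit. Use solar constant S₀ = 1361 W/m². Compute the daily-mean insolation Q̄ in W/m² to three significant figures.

Q̄ ≈ 184 W/m²

cos H₀ = −tan(-62.7°) tan(+1.400°) = 0.0474, H₀ = 1.5234 rad.
Bracket: H₀ sin φ sin δ + cos φ cos δ sin H₀ = 1.5234×-0.88862×0.02443 + 0.45865×0.99970×0.99888 = -0.033071 + 0.457999 = 0.424928.
Q̄ = (S₀/π) × [bracket] = (1361/π) × 0.424928 = 184.1 W/m².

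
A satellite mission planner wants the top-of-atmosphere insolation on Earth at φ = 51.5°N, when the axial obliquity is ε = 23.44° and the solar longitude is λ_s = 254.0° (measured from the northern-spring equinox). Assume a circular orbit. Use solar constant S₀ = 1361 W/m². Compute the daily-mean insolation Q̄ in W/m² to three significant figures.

Q̄ ≈ 80.1 W/m²

Solar declination: sin δ = sin ε · sin λ_s = sin 23.44° × sin 254.0° = -0.38238, so δ = -22.481°.
cos H₀ = −tan(+51.5°) tan(-22.481°) = 0.5203, H₀ = 1.0236 rad.
Bracket: H₀ sin φ sin δ + cos φ cos δ sin H₀ = 1.0236×0.78261×-0.38238 + 0.62251×0.92401×0.85401 = -0.306317 + 0.491231 = 0.184914.
Q̄ = (S₀/π) × [bracket] = (1361/π) × 0.184914 = 80.11 W/m².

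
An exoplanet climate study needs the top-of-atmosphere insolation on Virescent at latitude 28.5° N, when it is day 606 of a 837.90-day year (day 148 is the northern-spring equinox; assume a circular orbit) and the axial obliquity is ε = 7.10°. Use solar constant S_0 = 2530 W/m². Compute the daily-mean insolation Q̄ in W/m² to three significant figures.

Q̄ ≈ 686 W/m²

Solar longitude: L_s = 360° × (606 − 148)/837.90 = 196.778°.
sin δ = sin 7.10° × sin 196.778° = -0.03568, so δ = -2.045°.
cos h₀ = −tan(+28.5°) tan(-2.045°) = 0.0194, h₀ = 1.5514 rad.
Bracket: h₀ sin ϕ sin δ + cos ϕ cos δ sin h₀ = 1.5514×0.47716×-0.03568 + 0.87882×0.99936×0.99981 = -0.026413 + 0.878091 = 0.851678.
Q̄ = (S_0/π) × [bracket] = (2530/π) × 0.851678 = 685.9 W/m².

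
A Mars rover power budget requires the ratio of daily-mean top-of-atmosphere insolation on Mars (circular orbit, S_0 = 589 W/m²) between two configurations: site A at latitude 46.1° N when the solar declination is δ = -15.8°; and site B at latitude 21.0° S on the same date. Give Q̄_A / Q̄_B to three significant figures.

Q̄_A / Q̄_B ≈ 0.367

— Configuration A (ϕ=+46.1°):
cos h₀ = −tan(+46.1°) tan(-15.800°) = 0.2941, h₀ = 1.2723 rad.
Bracket: h₀ sin ϕ sin δ + cos ϕ cos δ sin h₀ = 1.2723×0.72055×-0.27228 + 0.69340×0.96222×0.95579 = -0.249614 + 0.637706 = 0.388092.
Q̄ = (S_0/π) × [bracket] = (589/π) × 0.388092 = 72.761 W/m².
— Configuration B (ϕ=-21.0°):
cos h₀ = −tan(-21.0°) tan(-15.800°) = -0.1086, h₀ = 1.6796 rad.
Bracket: h₀ sin ϕ sin δ + cos ϕ cos δ sin h₀ = 1.6796×-0.35837×-0.27228 + 0.93358×0.96222×0.99408 = 0.163890 + 0.892991 = 1.056881.
Q̄ = (S_0/π) × [bracket] = (589/π) × 1.056881 = 198.15 W/m².
Ratio Q̄_A / Q̄_B = 72.761 / 198.15 = 0.3672.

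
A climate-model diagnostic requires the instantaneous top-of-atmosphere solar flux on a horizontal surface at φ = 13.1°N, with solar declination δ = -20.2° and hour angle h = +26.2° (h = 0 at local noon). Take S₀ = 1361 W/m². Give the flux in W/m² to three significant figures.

cos θ_z = sin φ sin δ + cos φ cos δ cos h = -0.078262 + 0.820157 = 0.741895.
Flux = S₀ · cos θ_z = 1361 × 0.741895 = 1010 W/m².

1.01e+03 W/m²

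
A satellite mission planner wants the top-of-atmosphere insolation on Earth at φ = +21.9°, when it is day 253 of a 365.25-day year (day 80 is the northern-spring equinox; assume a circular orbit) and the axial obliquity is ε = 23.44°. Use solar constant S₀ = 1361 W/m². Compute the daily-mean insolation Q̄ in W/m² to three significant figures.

Solar longitude: λ_s = 360° × (253 − 80)/365.25 = 170.513°.
sin δ = sin 23.44° × sin 170.513° = 0.06556, so δ = +3.759°.
cos H₀ = −tan(+21.9°) tan(+3.759°) = -0.0264, H₀ = 1.5972 rad.
Bracket: H₀ sin φ sin δ + cos φ cos δ sin H₀ = 1.5972×0.37299×0.06556 + 0.92784×0.99785×0.99965 = 0.039057 + 0.925521 = 0.964578.
Q̄ = (S₀/π) × [bracket] = (1361/π) × 0.964578 = 417.9 W/m².

Q̄ ≈ 418 W/m²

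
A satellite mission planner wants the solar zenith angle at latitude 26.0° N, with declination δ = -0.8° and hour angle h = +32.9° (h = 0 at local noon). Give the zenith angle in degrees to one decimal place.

cos θ_z = sin φ sin δ + cos φ cos δ cos h = -0.006121 + 0.754572 = 0.748451.
θ_z = arccos(0.748451) = 41.5°.

θ_z = 41.5°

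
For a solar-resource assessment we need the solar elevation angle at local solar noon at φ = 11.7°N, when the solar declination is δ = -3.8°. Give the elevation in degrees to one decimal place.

At local noon the hour angle is zero, so the zenith angle equals |φ − δ| = |+11.7° − (-3.800°)| = 15.500°.
Elevation = 90° − 15.500° = 74.5°.

74.5°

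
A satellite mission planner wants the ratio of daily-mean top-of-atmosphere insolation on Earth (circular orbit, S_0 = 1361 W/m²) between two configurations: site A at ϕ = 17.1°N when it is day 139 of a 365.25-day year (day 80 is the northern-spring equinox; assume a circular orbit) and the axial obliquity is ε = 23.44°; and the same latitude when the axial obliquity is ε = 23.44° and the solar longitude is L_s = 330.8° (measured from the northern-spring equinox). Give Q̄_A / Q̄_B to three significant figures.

Q̄_A / Q̄_B ≈ 1.25

— Configuration A (ϕ=+17.1°):
Solar longitude: L_s = 360° × (139 − 80)/365.25 = 58.152°.
sin δ = sin 23.44° × sin 58.152° = 0.33790, so δ = +19.749°.
cos h₀ = −tan(+17.1°) tan(+19.749°) = -0.1104, h₀ = 1.6815 rad.
Bracket: h₀ sin ϕ sin δ + cos ϕ cos δ sin h₀ = 1.6815×0.29404×0.33790 + 0.95579×0.94118×0.99388 = 0.167067 + 0.894065 = 1.061132.
Q̄ = (S_0/π) × [bracket] = (1361/π) × 1.061132 = 459.70 W/m².
— Configuration B (ϕ=+17.1°):
Solar declination: sin δ = sin ε · sin L_s = sin 23.44° × sin 330.8° = -0.19406, so δ = -11.190°.
cos h₀ = −tan(+17.1°) tan(-11.190°) = 0.0609, h₀ = 1.5099 rad.
Bracket: h₀ sin ϕ sin δ + cos ϕ cos δ sin h₀ = 1.5099×0.29404×-0.19406 + 0.95579×0.98099×0.99815 = -0.086157 + 0.935886 = 0.849729.
Q̄ = (S_0/π) × [bracket] = (1361/π) × 0.849729 = 368.12 W/m².
Ratio Q̄_A / Q̄_B = 459.70 / 368.12 = 1.249.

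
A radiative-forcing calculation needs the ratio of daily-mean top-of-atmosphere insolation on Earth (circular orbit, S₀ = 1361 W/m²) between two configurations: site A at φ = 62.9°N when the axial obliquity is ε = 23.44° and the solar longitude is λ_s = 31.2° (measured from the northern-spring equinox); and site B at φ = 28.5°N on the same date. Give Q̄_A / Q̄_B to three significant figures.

— Configuration A (φ=+62.9°):
Solar declination: sin δ = sin ε · sin λ_s = sin 23.44° × sin 31.2° = 0.20607, so δ = +11.892°.
cos H₀ = −tan(+62.9°) tan(+11.892°) = -0.4115, H₀ = 1.9949 rad.
Bracket: H₀ sin φ sin δ + cos φ cos δ sin H₀ = 1.9949×0.89021×0.20607 + 0.45554×0.97854×0.91140 = 0.365956 + 0.406269 = 0.772225.
Q̄ = (S₀/π) × [bracket] = (1361/π) × 0.772225 = 334.54 W/m².
— Configuration B (φ=+28.5°):
cos H₀ = −tan(+28.5°) tan(+11.892°) = -0.1143, H₀ = 1.6854 rad.
Bracket: H₀ sin φ sin δ + cos φ cos δ sin H₀ = 1.6854×0.47716×0.20607 + 0.87882×0.97854×0.99344 = 0.165723 + 0.854319 = 1.020042.
Q̄ = (S₀/π) × [bracket] = (1361/π) × 1.020042 = 441.90 W/m².
Ratio Q̄_A / Q̄_B = 334.54 / 441.90 = 0.7570.

Q̄_A / Q̄_B ≈ 0.757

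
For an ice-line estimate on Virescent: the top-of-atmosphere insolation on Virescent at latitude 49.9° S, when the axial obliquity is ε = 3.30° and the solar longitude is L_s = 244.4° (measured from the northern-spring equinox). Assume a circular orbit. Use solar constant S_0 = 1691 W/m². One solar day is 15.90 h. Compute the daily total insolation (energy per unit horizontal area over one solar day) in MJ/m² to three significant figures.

21.8 MJ/m²

Solar declination: sin δ = sin ε · sin L_s = sin 3.30° × sin 244.4° = -0.05191, so δ = -2.976°.
cos h₀ = −tan(-49.9°) tan(-2.976°) = -0.0617, h₀ = 1.6326 rad.
Bracket: h₀ sin ϕ sin δ + cos ϕ cos δ sin h₀ = 1.6326×-0.76492×-0.05191 + 0.64412×0.99865×0.99809 = 0.064826 + 0.642022 = 0.706848.
Q̄ = (S_0/π) × [bracket] = (1691/π) × 0.706848 = 380.47 W/m².
Daily total = Q̄ × 15.90 h × 3600 s/h = 380.47 × 15.90 × 3600 / 10⁶ = 21.78 MJ/m².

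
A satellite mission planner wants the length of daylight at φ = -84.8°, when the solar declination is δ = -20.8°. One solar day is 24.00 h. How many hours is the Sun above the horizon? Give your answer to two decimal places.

Sunrise equation: cos H₀ = −tan φ · tan δ = -4.1740 ≤ −1, so the Sun never sets (polar day) and H₀ = π.
Daylight = 2H₀/(2π) × 24.00 h = (3.1416/π) × 24.00 = 24.00 h.

24.00 h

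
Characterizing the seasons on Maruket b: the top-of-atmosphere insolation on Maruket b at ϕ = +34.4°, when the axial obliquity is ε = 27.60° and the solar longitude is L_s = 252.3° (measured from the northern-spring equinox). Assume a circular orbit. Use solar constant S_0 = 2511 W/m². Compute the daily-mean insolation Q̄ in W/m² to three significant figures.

Solar declination: sin δ = sin ε · sin L_s = sin 27.60° × sin 252.3° = -0.44136, so δ = -26.191°.
cos h₀ = −tan(+34.4°) tan(-26.191°) = 0.3368, h₀ = 1.2273 rad.
Bracket: h₀ sin ϕ sin δ + cos ϕ cos δ sin h₀ = 1.2273×0.56497×-0.44136 + 0.82511×0.89733×0.94158 = -0.306034 + 0.697142 = 0.391108.
Q̄ = (S_0/π) × [bracket] = (2511/π) × 0.391108 = 312.6 W/m².

Q̄ ≈ 313 W/m²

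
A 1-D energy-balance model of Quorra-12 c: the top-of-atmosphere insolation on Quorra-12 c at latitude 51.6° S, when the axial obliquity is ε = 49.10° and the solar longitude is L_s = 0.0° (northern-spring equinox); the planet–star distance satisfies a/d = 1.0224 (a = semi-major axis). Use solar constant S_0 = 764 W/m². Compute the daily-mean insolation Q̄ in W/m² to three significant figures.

Q̄ ≈ 158 W/m²

Solar declination: sin δ = sin ε · sin L_s = sin 49.10° × sin 0.0° = 0.00000, so δ = +0.000°.
cos h₀ = −tan(-51.6°) tan(+0.000°) = 0.0000, h₀ = 1.5708 rad.
Bracket: h₀ sin ϕ sin δ + cos ϕ cos δ sin h₀ = 1.5708×-0.78369×0.00000 + 0.62115×1.00000×1.00000 = -0.000000 + 0.621150 = 0.621150.
Inverse-square distance factor (a/d)² = 1.0224² = 1.045302.
Q̄ = (S_0/π) × 1.045302 × [bracket] = (764/π) × 1.045302 × 0.621150 = 157.9 W/m².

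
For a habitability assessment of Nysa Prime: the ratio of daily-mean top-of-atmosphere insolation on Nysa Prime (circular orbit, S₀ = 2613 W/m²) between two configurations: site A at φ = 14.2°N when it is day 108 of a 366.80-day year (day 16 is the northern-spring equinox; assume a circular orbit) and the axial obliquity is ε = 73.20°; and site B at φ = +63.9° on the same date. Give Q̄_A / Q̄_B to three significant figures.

— Configuration A (φ=+14.2°):
Solar longitude: λ_s = 360° × (108 − 16)/366.80 = 90.294°.
sin δ = sin 73.20° × sin 90.294° = 0.95731, so δ = +73.197°.
cos H₀ = −tan(+14.2°) tan(+73.197°) = -0.8380, H₀ = 2.5644 rad.
Bracket: H₀ sin φ sin δ + cos φ cos δ sin H₀ = 2.5644×0.24531×0.95731 + 0.96945×0.28907×0.54571 = 0.602218 + 0.152929 = 0.755147.
Q̄ = (S₀/π) × [bracket] = (2613/π) × 0.755147 = 628.09 W/m².
— Configuration B (φ=+63.9°):
cos H₀ = −tan(+63.9°) tan(+73.197°) = -6.7599 ≤ −1 ⇒ polar day, H₀ = π.
Bracket: H₀ sin φ sin δ + cos φ cos δ sin H₀ = 3.1416×0.89803×0.95731 + 0.43994×0.28907×0.00000 = 2.700812 + 0.000000 = 2.700812.
Q̄ = (S₀/π) × [bracket] = (2613/π) × 2.700812 = 2246.4 W/m².
Ratio Q̄_A / Q̄_B = 628.09 / 2246.4 = 0.2796.

Q̄_A / Q̄_B ≈ 0.280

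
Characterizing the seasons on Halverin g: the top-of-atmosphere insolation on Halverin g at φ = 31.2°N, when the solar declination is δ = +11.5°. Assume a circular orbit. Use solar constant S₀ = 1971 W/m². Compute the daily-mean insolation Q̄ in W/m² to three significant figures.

Q̄ ≈ 632 W/m²

cos H₀ = −tan(+31.2°) tan(+11.500°) = -0.1232, H₀ = 1.6943 rad.
Bracket: H₀ sin φ sin δ + cos φ cos δ sin H₀ = 1.6943×0.51803×0.19937 + 0.85536×0.97992×0.99238 = 0.174987 + 0.831797 = 1.006784.
Q̄ = (S₀/π) × [bracket] = (1971/π) × 1.006784 = 631.6 W/m².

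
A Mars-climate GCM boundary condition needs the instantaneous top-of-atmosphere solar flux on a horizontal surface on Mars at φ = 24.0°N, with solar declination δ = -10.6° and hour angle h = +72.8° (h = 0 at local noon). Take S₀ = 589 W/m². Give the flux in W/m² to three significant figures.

112 W/m²

cos θ_z = sin φ sin δ + cos φ cos δ cos h = -0.074820 + 0.265533 = 0.190713.
Flux = S₀ · cos θ_z = 589 × 0.190713 = 112.3 W/m².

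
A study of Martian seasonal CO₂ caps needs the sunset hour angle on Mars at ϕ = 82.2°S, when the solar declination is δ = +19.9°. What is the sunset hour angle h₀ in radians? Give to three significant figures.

cos h₀ = −tan ϕ · tan δ = 2.6426 ≥ 1, so the Sun never rises (polar night) and h₀ = 0.

h₀ = 0.00 rad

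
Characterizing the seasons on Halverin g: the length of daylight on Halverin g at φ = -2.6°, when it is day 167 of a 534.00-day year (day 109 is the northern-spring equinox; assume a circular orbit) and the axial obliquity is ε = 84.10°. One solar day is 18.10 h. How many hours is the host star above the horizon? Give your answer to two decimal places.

Solar longitude: λ_s = 360° × (167 − 109)/534.00 = 39.101°.
sin δ = sin 84.10° × sin 39.101° = 0.62735, so δ = +38.855°.
cos H₀ = −tan φ · tan δ = −tan(-2.6°) × tan(+38.855°) = 0.0366, so H₀ = 1.5342 rad = 87.90°.
Daylight = 2H₀/(2π) × 18.10 h = (1.5342/π) × 18.10 = 8.84 h.

8.84 h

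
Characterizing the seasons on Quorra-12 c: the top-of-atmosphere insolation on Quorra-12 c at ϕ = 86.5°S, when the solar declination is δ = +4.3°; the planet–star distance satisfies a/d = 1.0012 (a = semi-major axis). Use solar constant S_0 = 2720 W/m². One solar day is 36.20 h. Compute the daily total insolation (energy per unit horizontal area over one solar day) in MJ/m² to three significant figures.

cos h₀ = −tan(-86.5°) tan(+4.300°) = 1.2294 ≥ 1 ⇒ polar night, h₀ = 0 and Q̄ = 0.
Inverse-square distance factor (a/d)² = 1.0012² = 1.002401.
Daily total = Q̄ × 36.20 h × 3600 s/h = 0.00 MJ/m².

0.00 MJ/m²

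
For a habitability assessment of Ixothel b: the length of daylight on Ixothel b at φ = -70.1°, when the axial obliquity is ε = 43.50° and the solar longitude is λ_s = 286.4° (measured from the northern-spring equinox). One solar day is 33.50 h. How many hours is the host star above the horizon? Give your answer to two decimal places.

Solar declination: sin δ = sin ε · sin λ_s = sin 43.50° × sin 286.4° = -0.66035, so δ = -41.326°.
Sunrise equation: cos H₀ = −tan φ · tan δ = -2.4291 ≤ −1, so the host star never sets (polar day) and H₀ = π.
Daylight = 2H₀/(2π) × 33.50 h = (3.1416/π) × 33.50 = 33.50 h.

33.50 h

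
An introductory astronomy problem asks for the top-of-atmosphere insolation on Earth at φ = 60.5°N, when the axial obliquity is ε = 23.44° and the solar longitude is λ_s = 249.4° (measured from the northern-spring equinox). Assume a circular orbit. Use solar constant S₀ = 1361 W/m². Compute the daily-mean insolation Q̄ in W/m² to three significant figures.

Q̄ ≈ 29.7 W/m²

Solar declination: sin δ = sin ε · sin λ_s = sin 23.44° × sin 249.4° = -0.37235, so δ = -21.861°.
cos H₀ = −tan(+60.5°) tan(-21.861°) = 0.7091, H₀ = 0.7825 rad.
Bracket: H₀ sin φ sin δ + cos φ cos δ sin H₀ = 0.7825×0.87036×-0.37235 + 0.49242×0.92809×0.70508 = -0.253591 + 0.322229 = 0.068638.
Q̄ = (S₀/π) × [bracket] = (1361/π) × 0.068638 = 29.74 W/m².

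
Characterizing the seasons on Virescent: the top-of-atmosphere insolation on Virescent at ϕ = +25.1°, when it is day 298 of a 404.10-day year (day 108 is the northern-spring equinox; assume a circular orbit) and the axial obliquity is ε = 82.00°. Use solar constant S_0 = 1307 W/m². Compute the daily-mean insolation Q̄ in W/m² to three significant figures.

Q̄ ≈ 423 W/m²

Solar longitude: L_s = 360° × (298 − 108)/404.10 = 169.265°.
sin δ = sin 82.00° × sin 169.265° = 0.18445, so δ = +10.629°.
cos h₀ = −tan(+25.1°) tan(+10.629°) = -0.0879, h₀ = 1.6588 rad.
Bracket: h₀ sin ϕ sin δ + cos ϕ cos δ sin h₀ = 1.6588×0.42420×0.18445 + 0.90557×0.98284×0.99613 = 0.129791 + 0.886586 = 1.016377.
Q̄ = (S_0/π) × [bracket] = (1307/π) × 1.016377 = 422.8 W/m².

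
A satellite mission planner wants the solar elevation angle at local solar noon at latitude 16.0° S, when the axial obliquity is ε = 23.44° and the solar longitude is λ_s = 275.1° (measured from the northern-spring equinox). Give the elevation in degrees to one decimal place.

Solar declination: sin δ = sin ε · sin λ_s = sin 23.44° × sin 275.1° = -0.39621, so δ = -23.342°.
At local noon the hour angle is zero, so the zenith angle equals |φ − δ| = |-16.0° − (-23.342°)| = 7.342°.
Elevation = 90° − 7.342° = 82.7°.

82.7°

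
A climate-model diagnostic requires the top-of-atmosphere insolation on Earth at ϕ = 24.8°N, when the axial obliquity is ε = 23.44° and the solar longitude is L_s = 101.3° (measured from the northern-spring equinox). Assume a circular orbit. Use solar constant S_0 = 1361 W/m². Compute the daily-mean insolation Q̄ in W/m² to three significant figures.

Solar declination: sin δ = sin ε · sin L_s = sin 23.44° × sin 101.3° = 0.39008, so δ = +22.959°.
cos h₀ = −tan(+24.8°) tan(+22.959°) = -0.1957, h₀ = 1.7678 rad.
Bracket: h₀ sin ϕ sin δ + cos ϕ cos δ sin h₀ = 1.7678×0.41945×0.39008 + 0.90778×0.92078×0.98065 = 0.289246 + 0.819692 = 1.108938.
Q̄ = (S_0/π) × [bracket] = (1361/π) × 1.108938 = 480.4 W/m².

Q̄ ≈ 480 W/m²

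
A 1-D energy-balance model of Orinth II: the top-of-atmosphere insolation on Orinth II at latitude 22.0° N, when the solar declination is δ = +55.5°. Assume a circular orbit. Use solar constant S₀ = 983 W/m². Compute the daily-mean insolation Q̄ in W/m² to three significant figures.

cos H₀ = −tan(+22.0°) tan(+55.500°) = -0.5879, H₀ = 2.1992 rad.
Bracket: H₀ sin φ sin δ + cos φ cos δ sin H₀ = 2.1992×0.37461×0.82413 + 0.92718×0.56641×0.80896 = 0.678953 + 0.424837 = 1.103790.
Q̄ = (S₀/π) × [bracket] = (983/π) × 1.103790 = 345.4 W/m².

Q̄ ≈ 345 W/m²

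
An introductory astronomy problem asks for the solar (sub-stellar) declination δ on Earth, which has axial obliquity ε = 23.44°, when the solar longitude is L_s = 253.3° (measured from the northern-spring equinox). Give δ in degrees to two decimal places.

δ = -22.40°

sin δ = sin ε · sin L_s = sin 23.44° × sin 253.3° = -0.381011.
δ = arcsin(-0.381011) = -22.40°.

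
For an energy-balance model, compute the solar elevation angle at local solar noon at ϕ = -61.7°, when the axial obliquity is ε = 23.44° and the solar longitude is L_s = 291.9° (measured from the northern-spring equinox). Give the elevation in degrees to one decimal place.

50.0°

Solar declination: sin δ = sin ε · sin L_s = sin 23.44° × sin 291.9° = -0.36908, so δ = -21.659°.
At local noon the hour angle is zero, so the zenith angle equals |ϕ − δ| = |-61.7° − (-21.659°)| = 40.041°.
Elevation = 90° − 40.041° = 50.0°.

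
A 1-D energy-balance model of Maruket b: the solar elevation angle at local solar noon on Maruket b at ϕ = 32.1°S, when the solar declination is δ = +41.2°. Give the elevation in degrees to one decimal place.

At local noon the hour angle is zero, so the zenith angle equals |ϕ − δ| = |-32.1° − (+41.200°)| = 73.300°.
Elevation = 90° − 73.300° = 16.7°.

16.7°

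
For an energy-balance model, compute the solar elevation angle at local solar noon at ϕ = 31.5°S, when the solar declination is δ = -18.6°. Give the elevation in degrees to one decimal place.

At local noon the hour angle is zero, so the zenith angle equals |ϕ − δ| = |-31.5° − (-18.600°)| = 12.900°.
Elevation = 90° − 12.900° = 77.1°.

77.1°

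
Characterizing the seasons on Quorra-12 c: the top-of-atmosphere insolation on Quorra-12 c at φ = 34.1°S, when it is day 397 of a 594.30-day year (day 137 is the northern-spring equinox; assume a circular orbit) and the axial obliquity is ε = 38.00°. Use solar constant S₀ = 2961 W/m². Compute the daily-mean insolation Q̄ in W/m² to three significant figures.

Q̄ ≈ 573 W/m²

Solar longitude: λ_s = 360° × (397 − 137)/594.30 = 157.496°.
sin δ = sin 38.00° × sin 157.496° = 0.23564, so δ = +13.629°.
cos H₀ = −tan(-34.1°) tan(+13.629°) = 0.1642, H₀ = 1.4059 rad.
Bracket: H₀ sin φ sin δ + cos φ cos δ sin H₀ = 1.4059×-0.56064×0.23564 + 0.82806×0.97184×0.98643 = -0.185732 + 0.793821 = 0.608089.
Q̄ = (S₀/π) × [bracket] = (2961/π) × 0.608089 = 573.1 W/m².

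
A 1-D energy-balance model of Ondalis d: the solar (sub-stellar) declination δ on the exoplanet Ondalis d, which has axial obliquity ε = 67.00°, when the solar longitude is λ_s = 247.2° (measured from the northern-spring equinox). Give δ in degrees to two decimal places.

sin δ = sin ε · sin λ_s = sin 67.00° × sin 247.2° = -0.848580.
δ = arcsin(-0.848580) = -58.06°.

δ = -58.06°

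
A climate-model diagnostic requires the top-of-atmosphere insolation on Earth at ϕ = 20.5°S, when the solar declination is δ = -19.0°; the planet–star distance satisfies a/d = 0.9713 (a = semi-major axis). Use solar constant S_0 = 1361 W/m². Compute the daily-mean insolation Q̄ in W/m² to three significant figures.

cos h₀ = −tan(-20.5°) tan(-19.000°) = -0.1287, h₀ = 1.6999 rad.
Bracket: h₀ sin ϕ sin δ + cos ϕ cos δ sin h₀ = 1.6999×-0.35021×-0.32557 + 0.93667×0.94552×0.99168 = 0.193819 + 0.878272 = 1.072091.
Inverse-square distance factor (a/d)² = 0.9713² = 0.943424.
Q̄ = (S_0/π) × 0.943424 × [bracket] = (1361/π) × 0.943424 × 1.072091 = 438.2 W/m².

Q̄ ≈ 438 W/m²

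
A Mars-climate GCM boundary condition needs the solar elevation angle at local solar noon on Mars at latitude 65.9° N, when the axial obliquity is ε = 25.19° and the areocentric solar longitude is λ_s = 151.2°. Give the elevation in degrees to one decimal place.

35.9°

sin δ = sin 25.19° × sin 151.2° = 0.20504, so δ = +11.832°.
At local noon the hour angle is zero, so the zenith angle equals |φ − δ| = |+65.9° − (+11.832°)| = 54.068°.
Elevation = 90° − 54.068° = 35.9°.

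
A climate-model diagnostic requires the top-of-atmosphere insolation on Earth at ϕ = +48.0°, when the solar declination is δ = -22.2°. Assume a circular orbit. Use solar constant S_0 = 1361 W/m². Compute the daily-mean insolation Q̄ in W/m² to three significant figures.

Q̄ ≈ 105 W/m²

cos h₀ = −tan(+48.0°) tan(-22.200°) = 0.4532, h₀ = 1.1004 rad.
Bracket: h₀ sin ϕ sin δ + cos ϕ cos δ sin h₀ = 1.1004×0.74314×-0.37784 + 0.66913×0.92587×0.89139 = -0.308979 + 0.552241 = 0.243262.
Q̄ = (S_0/π) × [bracket] = (1361/π) × 0.243262 = 105.4 W/m².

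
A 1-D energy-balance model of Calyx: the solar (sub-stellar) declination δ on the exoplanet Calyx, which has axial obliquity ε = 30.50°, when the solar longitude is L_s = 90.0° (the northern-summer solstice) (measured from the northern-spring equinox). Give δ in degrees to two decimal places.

δ = +30.50°

sin δ = sin ε · sin L_s = sin 30.50° × sin 90.0° = 0.507538.
δ = arcsin(0.507538) = +30.50°.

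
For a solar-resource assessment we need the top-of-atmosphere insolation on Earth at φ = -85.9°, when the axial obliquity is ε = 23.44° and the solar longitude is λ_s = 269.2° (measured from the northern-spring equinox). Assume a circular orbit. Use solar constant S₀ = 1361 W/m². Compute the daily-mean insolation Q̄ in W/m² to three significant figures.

Q̄ ≈ 540 W/m²

Solar declination: sin δ = sin ε · sin λ_s = sin 23.44° × sin 269.2° = -0.39775, so δ = -23.438°.
cos H₀ = −tan(-85.9°) tan(-23.438°) = -6.0479 ≤ −1 ⇒ polar day, H₀ = π.
Bracket: H₀ sin φ sin δ + cos φ cos δ sin H₀ = 3.1416×-0.99744×-0.39775 + 0.07150×0.91749×0.00000 = 1.246372 + 0.000000 = 1.246372.
Q̄ = (S₀/π) × [bracket] = (1361/π) × 1.246372 = 540.0 W/m².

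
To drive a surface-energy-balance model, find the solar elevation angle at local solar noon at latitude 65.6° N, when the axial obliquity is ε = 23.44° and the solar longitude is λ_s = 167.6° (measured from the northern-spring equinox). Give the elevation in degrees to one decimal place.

Solar declination: sin δ = sin ε · sin λ_s = sin 23.44° × sin 167.6° = 0.08542, so δ = +4.900°.
At local noon the hour angle is zero, so the zenith angle equals |φ − δ| = |+65.6° − (+4.900°)| = 60.700°.
Elevation = 90° − 60.700° = 29.3°.

29.3°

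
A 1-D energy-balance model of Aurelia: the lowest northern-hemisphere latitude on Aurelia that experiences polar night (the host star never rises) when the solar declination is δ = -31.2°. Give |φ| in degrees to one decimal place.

|φ| = 58.8°

Polar night requires cos H₀ = −tan φ tan δ ≥ 1, i.e. tan φ tan δ ≤ −1.
The boundary is |tan φ| · |tan δ| = 1, so |φ| = 90° − |δ| = 90° − 31.2° = 58.8° in the northern hemisphere.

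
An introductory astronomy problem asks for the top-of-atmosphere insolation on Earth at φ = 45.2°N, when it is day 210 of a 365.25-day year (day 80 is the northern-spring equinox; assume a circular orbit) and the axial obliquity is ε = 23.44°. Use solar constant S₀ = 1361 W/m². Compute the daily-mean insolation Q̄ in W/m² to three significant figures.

Q̄ ≈ 457 W/m²

Solar longitude: λ_s = 360° × (210 − 80)/365.25 = 128.131°.
sin δ = sin 23.44° × sin 128.131° = 0.31290, so δ = +18.234°.
cos H₀ = −tan(+45.2°) tan(+18.234°) = -0.3317, H₀ = 1.9090 rad.
Bracket: H₀ sin φ sin δ + cos φ cos δ sin H₀ = 1.9090×0.70957×0.31290 + 0.70463×0.94979×0.94337 = 0.423845 + 0.631351 = 1.055196.
Q̄ = (S₀/π) × [bracket] = (1361/π) × 1.055196 = 457.1 W/m².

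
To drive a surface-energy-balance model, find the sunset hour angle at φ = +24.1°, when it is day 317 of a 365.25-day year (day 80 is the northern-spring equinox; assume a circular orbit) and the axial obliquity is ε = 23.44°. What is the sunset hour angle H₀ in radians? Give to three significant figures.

Solar longitude: λ_s = 360° × (317 − 80)/365.25 = 233.593°.
sin δ = sin 23.44° × sin 233.593° = -0.32015, so δ = -18.672°.
cos H₀ = −tan φ · tan δ = −tan(+24.1°) × tan(-18.672°) = 0.1512, so H₀ = 1.4190 rad = 81.31°.

H₀ = 1.42 rad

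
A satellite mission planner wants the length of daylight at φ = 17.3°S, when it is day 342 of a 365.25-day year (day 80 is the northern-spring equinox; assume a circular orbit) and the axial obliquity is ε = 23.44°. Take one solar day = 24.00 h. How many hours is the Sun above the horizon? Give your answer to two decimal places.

13.01 h

Solar longitude: λ_s = 360° × (342 − 80)/365.25 = 258.234°.
sin δ = sin 23.44° × sin 258.234° = -0.38943, so δ = -22.919°.
cos H₀ = −tan φ · tan δ = −tan(-17.3°) × tan(-22.919°) = -0.1317, so H₀ = 1.7029 rad = 97.57°.
Daylight = 2H₀/(2π) × 24.00 h = (1.7029/π) × 24.00 = 13.01 h.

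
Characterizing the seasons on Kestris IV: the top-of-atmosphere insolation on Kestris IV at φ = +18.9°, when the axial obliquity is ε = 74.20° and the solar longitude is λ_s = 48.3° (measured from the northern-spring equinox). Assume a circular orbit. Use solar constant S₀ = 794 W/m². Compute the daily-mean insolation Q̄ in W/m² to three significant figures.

Q̄ ≈ 269 W/m²

Solar declination: sin δ = sin ε · sin λ_s = sin 74.20° × sin 48.3° = 0.71843, so δ = +45.925°.
cos H₀ = −tan(+18.9°) tan(+45.925°) = -0.3536, H₀ = 1.9322 rad.
Bracket: H₀ sin φ sin δ + cos φ cos δ sin H₀ = 1.9322×0.32392×0.71843 + 0.94609×0.69560×0.93539 = 0.449650 + 0.615580 = 1.065230.
Q̄ = (S₀/π) × [bracket] = (794/π) × 1.065230 = 269.2 W/m².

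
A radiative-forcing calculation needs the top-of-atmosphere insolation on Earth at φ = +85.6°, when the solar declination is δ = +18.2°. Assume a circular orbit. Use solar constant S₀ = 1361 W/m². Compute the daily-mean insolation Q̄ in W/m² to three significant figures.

Q̄ ≈ 424 W/m²

cos H₀ = −tan(+85.6°) tan(+18.200°) = -4.2729 ≤ −1 ⇒ polar day, H₀ = π.
Bracket: H₀ sin φ sin δ + cos φ cos δ sin H₀ = 3.1416×0.99705×0.31233 + 0.07672×0.94997×0.00000 = 0.978321 + 0.000000 = 0.978321.
Q̄ = (S₀/π) × [bracket] = (1361/π) × 0.978321 = 423.8 W/m².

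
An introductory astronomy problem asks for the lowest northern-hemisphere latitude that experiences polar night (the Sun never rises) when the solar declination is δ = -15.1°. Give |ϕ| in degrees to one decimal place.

Polar night requires cos h₀ = −tan ϕ tan δ ≥ 1, i.e. tan ϕ tan δ ≤ −1.
The boundary is |tan ϕ| · |tan δ| = 1, so |ϕ| = 90° − |δ| = 90° − 15.1° = 74.9° in the northern hemisphere.

|ϕ| = 74.9°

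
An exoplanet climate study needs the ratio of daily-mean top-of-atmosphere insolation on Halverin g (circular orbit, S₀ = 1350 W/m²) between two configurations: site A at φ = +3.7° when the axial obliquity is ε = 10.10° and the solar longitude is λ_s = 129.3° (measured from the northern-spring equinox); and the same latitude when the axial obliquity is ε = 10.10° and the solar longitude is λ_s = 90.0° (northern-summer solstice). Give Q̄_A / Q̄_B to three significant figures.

Q̄_A / Q̄_B ≈ 1.00

— Configuration A (φ=+3.7°):
Solar declination: sin δ = sin ε · sin λ_s = sin 10.10° × sin 129.3° = 0.13571, so δ = +7.799°.
cos H₀ = −tan(+3.7°) tan(+7.799°) = -0.0089, H₀ = 1.5797 rad.
Bracket: H₀ sin φ sin δ + cos φ cos δ sin H₀ = 1.5797×0.06453×0.13571 + 0.99792×0.99075×0.99996 = 0.013834 + 0.988650 = 1.002484.
Q̄ = (S₀/π) × [bracket] = (1350/π) × 1.002484 = 430.79 W/m².
— Configuration B (φ=+3.7°):
Solar declination: sin δ = sin ε · sin λ_s = sin 10.10° × sin 90.0° = 0.17537, so δ = +10.100°.
cos H₀ = −tan(+3.7°) tan(+10.100°) = -0.0115, H₀ = 1.5823 rad.
Bracket: H₀ sin φ sin δ + cos φ cos δ sin H₀ = 1.5823×0.06453×0.17537 + 0.99792×0.98450×0.99993 = 0.017906 + 0.982383 = 1.000289.
Q̄ = (S₀/π) × [bracket] = (1350/π) × 1.000289 = 429.84 W/m².
Ratio Q̄_A / Q̄_B = 430.79 / 429.84 = 1.002.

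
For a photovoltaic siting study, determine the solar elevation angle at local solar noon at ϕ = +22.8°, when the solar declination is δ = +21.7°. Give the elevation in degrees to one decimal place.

At local noon the hour angle is zero, so the zenith angle equals |ϕ − δ| = |+22.8° − (+21.700°)| = 1.100°.
Elevation = 90° − 1.100° = 88.9°.

88.9°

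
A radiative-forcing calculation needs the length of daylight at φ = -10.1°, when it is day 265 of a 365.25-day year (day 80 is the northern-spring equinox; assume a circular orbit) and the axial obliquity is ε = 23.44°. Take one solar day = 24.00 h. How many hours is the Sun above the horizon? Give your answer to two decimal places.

Solar longitude: λ_s = 360° × (265 − 80)/365.25 = 182.341°.
sin δ = sin 23.44° × sin 182.341° = -0.01625, so δ = -0.931°.
cos H₀ = −tan φ · tan δ = −tan(-10.1°) × tan(-0.931°) = -0.0029, so H₀ = 1.5737 rad = 90.17°.
Daylight = 2H₀/(2π) × 24.00 h = (1.5737/π) × 24.00 = 12.02 h.

12.02 h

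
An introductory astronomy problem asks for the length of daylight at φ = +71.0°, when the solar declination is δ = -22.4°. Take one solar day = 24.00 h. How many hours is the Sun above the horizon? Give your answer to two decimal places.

0.00 h

cos H₀ = −tan φ · tan δ = 1.1970 ≥ 1, so the Sun never rises (polar night) and H₀ = 0.
Daylight = 2H₀/(2π) × 24.00 h = (0.0000/π) × 24.00 = 0.00 h.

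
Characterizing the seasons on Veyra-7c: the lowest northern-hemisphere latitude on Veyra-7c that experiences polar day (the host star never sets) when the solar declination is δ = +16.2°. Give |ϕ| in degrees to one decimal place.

|ϕ| = 73.8°

Polar day requires cos h₀ = −tan ϕ tan δ ≤ −1, i.e. tan ϕ tan δ ≥ 1.
The boundary is |tan ϕ| · |tan δ| = 1, so |ϕ| = 90° − |δ| = 90° − 16.2° = 73.8° in the northern hemisphere.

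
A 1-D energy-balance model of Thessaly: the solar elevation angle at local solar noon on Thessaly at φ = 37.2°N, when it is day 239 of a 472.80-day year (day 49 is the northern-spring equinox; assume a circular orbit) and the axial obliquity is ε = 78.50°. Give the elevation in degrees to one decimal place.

87.3°

Solar longitude: λ_s = 360° × (239 − 49)/472.80 = 144.670°.
sin δ = sin 78.50° × sin 144.670° = 0.56667, so δ = +34.519°.
At local noon the hour angle is zero, so the zenith angle equals |φ − δ| = |+37.2° − (+34.519°)| = 2.681°.
Elevation = 90° − 2.681° = 87.3°.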